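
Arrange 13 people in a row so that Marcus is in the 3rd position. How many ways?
Fix one position: (13-1)! = 479001600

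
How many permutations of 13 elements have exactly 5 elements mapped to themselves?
Choose the 5 fixed points C(13,5) = 1287, derange the rest: !8 = Σ_{j=0}^{8} (-1)^j·8!/j! = 40320 - 40320 + 20160 - 6720 + 1680 - 336 + 56 - 8 + 1 = 14833. Product = 1287 × 14833 = 19090071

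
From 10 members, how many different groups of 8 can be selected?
C(10,8) = 10!/(8!×2!) = 45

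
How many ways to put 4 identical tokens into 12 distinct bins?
C(4+12-1, 12-1) = C(15, 11) = 1365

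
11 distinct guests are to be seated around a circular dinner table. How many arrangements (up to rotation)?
Circular: fix one position, arrange the rest. (11-1)! = 3628800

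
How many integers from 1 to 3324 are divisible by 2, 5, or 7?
⌊3324/2⌋+⌊3324/5⌋+⌊3324/7⌋ - ⌊3324/10⌋-⌊3324/14⌋-⌊3324/35⌋ + ⌊3324/70⌋ = 1662+664+474 - 332-237-94 + 47 = 2184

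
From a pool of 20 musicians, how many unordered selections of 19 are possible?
C(20,19) = 20!/(19!×1!) = 20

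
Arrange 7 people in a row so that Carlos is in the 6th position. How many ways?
Fix one position: (7-1)! = 720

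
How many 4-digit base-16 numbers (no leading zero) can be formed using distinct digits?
First digit: 15 choices (nonzero). Then descending: 15 × 15 × 14 × 13 = 40950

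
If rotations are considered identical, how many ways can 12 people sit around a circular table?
Circular: fix one position, arrange the rest. (12-1)! = 39916800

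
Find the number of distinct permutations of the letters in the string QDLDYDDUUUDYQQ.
14! / (3! × 3! × 2! × 5! × 1!) = 10090080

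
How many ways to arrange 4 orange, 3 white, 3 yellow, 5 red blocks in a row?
15! / (4! × 3! × 3! × 5!) = 12612600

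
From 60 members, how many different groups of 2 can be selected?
C(60,2) = 60!/(2!×58!) = 1770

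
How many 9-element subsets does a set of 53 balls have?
C(53,9) = 53!/(9!×44!) = 4431613550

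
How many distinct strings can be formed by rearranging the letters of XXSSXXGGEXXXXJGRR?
17! / (2! × 1! × 3! × 2! × 8! × 1!) = 367567200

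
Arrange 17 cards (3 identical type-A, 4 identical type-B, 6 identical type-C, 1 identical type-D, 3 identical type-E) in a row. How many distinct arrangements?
17! / (3! × 4! × 6! × 1! × 3!) = 571771200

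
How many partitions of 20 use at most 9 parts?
By conjugation, equals partitions of 20 into parts ≤ 9. Let r_j(i) = number of partitions of i into parts ≤ j, for i = 0..20. r_1(i) = 1 for all i; r_j(i) = r_{j-1}(i) + r_j(i-j). Rows j = 2..9: ≤2: 1 1 2 2 3 3 4 4 5 5 6 6 7 7 8 8 9 9 10 10 11; ≤3: 1 1 2 3 4 5 7 8 10 12 14 16 19 21 24 27 30 33 37 40 44; ≤4: 1 1 2 3 5 6 9 11 15 18 23 27 34 39 47 54 64 72 84 94 108; ≤5: 1 1 2 3 5 7 10 13 18 23 30 37 47 57 70 84 101 119 141 164 192; ≤6: 1 1 2 3 5 7 11 14 20 26 35 44 58 71 90 110 136 163 199 235 282; ≤7: 1 1 2 3 5 7 11 15 21 28 38 49 65 82 105 131 164 201 248 300 364; ≤8: 1 1 2 3 5 7 11 15 22 29 40 52 70 89 116 146 186 230 288 352 434; ≤9: 1 1 2 3 5 7 11 15 22 30 41 54 73 94 123 157 201 252 318 393 488. r_9(20) = 488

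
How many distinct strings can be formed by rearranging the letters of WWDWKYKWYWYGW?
13! / (2! × 1! × 1! × 6! × 3!) = 720720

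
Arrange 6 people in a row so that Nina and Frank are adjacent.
Treat as block: (6-1)! × 2! = 120 × 2 = 240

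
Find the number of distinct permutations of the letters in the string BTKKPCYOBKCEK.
13! / (2! × 1! × 4! × 1! × 2! × 1! × 1! × 1!) = 64864800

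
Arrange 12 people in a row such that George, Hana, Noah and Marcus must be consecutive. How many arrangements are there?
Treat the 4 as one block: (12-4+1)! × 4! = 362880 × 24 = 8709120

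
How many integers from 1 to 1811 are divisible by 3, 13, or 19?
⌊1811/3⌋+⌊1811/13⌋+⌊1811/19⌋ - ⌊1811/39⌋-⌊1811/57⌋-⌊1811/247⌋ + ⌊1811/741⌋ = 603+139+95 - 46-31-7 + 2 = 755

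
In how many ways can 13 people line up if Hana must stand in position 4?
Fix one position: (13-1)! = 479001600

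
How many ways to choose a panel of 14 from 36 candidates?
C(36,14) = 36!/(14!×22!) = 3796297200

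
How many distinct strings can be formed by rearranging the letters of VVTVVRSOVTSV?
12! / (1! × 2! × 1! × 6! × 2!) = 166320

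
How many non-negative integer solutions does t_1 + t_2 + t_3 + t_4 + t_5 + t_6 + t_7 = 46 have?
C(46+7-1, 7-1) = C(52, 6) = 20358520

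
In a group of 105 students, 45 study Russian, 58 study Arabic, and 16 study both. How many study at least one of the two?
|A∪B| = |A| + |B| - |A∩B| = 45 + 58 - 16 = 87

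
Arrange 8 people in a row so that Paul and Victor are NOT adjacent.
Total - adjacent = 8! - (8-1)!×2 = 40320 - 10080 = 30240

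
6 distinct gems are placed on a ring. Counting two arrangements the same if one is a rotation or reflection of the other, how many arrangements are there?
(6-1)!/2 = 120/2 = 60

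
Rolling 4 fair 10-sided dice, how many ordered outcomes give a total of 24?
Coefficient of x^24 in (x + x² + ... + x^10)^4. By inclusion-exclusion on dice exceeding 10: Σ_j (-1)^j C(4,j)·C(24-1-10j, 3) = C(4,0)·C(23,3) - C(4,1)·C(13,3) + C(4,2)·C(3,3) = 1·1771 - 4·286 + 6·1 = 633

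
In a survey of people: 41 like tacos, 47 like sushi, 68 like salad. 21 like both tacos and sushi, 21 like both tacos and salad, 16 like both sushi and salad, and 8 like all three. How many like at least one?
|A∪B∪C| = 41+47+68-21-21-16+8 = 106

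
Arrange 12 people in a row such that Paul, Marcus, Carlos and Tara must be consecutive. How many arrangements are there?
Treat the 4 as one block: (12-4+1)! × 4! = 362880 × 24 = 8709120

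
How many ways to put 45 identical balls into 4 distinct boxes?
C(45+4-1, 4-1) = C(48, 3) = 17296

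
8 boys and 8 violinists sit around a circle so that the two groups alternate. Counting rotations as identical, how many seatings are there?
Fix one of the boys: (8-1)! ways for the remaining boys, × 8! ways for the violinists = 5040 × 40320 = 203212800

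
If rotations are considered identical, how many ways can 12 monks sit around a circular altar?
Circular: fix one position, arrange the rest. (12-1)! = 39916800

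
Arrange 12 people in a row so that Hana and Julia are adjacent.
Treat as block: (12-1)! × 2! = 39916800 × 2 = 79833600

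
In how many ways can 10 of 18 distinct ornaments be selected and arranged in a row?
P(18,10) = 18!/(18-10)! = 158789030400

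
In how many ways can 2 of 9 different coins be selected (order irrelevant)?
C(9,2) = 9!/(2!×7!) = 36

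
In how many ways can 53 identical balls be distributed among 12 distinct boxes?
C(53+12-1, 12-1) = C(64, 11) = 743595781824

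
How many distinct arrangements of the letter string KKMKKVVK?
8! / (1! × 5! × 2!) = 168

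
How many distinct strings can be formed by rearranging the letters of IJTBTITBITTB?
12! / (3! × 5! × 3! × 1!) = 110880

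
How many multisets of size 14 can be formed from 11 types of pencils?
C(14+11-1, 11-1) = C(24, 10) = 1961256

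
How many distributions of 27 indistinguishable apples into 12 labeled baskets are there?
C(27+12-1, 12-1) = C(38, 11) = 1203322288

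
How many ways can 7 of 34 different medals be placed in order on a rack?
P(34,7) = 34!/(34-7)! = 27113264640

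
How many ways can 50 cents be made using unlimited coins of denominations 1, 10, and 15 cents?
Coefficient of x^50 in 1/(1-x^1) · 1/(1-x^10) · 1/(1-x^15). Case on j = number of 15-cent coins (j = 0..3); remainder r = 50 - 15j is made from {1,10} in ⌊r/10⌋+1 ways. r = 50, 35, 20, 5 → 6 + 4 + 3 + 1 = 14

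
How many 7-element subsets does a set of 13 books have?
C(13,7) = 13!/(7!×6!) = 1716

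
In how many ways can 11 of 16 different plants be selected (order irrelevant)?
C(16,11) = 16!/(11!×5!) = 4368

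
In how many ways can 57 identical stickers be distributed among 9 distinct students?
C(57+9-1, 9-1) = C(65, 8) = 5047381560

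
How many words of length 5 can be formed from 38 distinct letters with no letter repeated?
P(38,5) = 38!/(38-5)! = 60233040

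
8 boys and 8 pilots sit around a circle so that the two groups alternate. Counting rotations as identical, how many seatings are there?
Fix one of the boys: (8-1)! ways for the remaining boys, × 8! ways for the pilots = 5040 × 40320 = 203212800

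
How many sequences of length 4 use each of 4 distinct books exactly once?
4! = 24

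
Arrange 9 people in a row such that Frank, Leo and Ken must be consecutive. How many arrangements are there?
Treat the 3 as one block: (9-3+1)! × 3! = 5040 × 6 = 30240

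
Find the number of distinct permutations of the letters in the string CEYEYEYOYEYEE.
13! / (1! × 5! × 1! × 6!) = 72072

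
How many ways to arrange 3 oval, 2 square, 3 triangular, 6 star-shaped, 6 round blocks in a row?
20! / (3! × 2! × 3! × 6! × 6!) = 65181916800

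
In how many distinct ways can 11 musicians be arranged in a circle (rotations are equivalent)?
Circular: fix one position, arrange the rest. (11-1)! = 3628800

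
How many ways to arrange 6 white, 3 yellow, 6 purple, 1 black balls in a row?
16! / (6! × 3! × 6! × 1!) = 6726720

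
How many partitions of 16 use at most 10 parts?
By conjugation, equals partitions of 16 into parts ≤ 10. Let r_j(i) = number of partitions of i into parts ≤ j, for i = 0..16. r_1(i) = 1 for all i; r_j(i) = r_{j-1}(i) + r_j(i-j). Rows j = 2..10: ≤2: 1 1 2 2 3 3 4 4 5 5 6 6 7 7 8 8 9; ≤3: 1 1 2 3 4 5 7 8 10 12 14 16 19 21 24 27 30; ≤4: 1 1 2 3 5 6 9 11 15 18 23 27 34 39 47 54 64; ≤5: 1 1 2 3 5 7 10 13 18 23 30 37 47 57 70 84 101; ≤6: 1 1 2 3 5 7 11 14 20 26 35 44 58 71 90 110 136; ≤7: 1 1 2 3 5 7 11 15 21 28 38 49 65 82 105 131 164; ≤8: 1 1 2 3 5 7 11 15 22 29 40 52 70 89 116 146 186; ≤9: 1 1 2 3 5 7 11 15 22 30 41 54 73 94 123 157 201; ≤10: 1 1 2 3 5 7 11 15 22 30 42 55 75 97 128 164 212. r_10(16) = 212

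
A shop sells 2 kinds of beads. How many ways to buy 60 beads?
C(60+2-1, 2-1) = C(61, 1) = 61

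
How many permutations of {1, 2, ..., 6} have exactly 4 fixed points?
Choose the 4 fixed points C(6,4) = 15, derange the rest: !2 = Σ_{j=0}^{2} (-1)^j·2!/j! = 2 - 2 + 1 = 1. Product = 15 × 1 = 15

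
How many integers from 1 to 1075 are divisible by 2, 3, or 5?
⌊1075/2⌋+⌊1075/3⌋+⌊1075/5⌋ - ⌊1075/6⌋-⌊1075/10⌋-⌊1075/15⌋ + ⌊1075/30⌋ = 537+358+215 - 179-107-71 + 35 = 788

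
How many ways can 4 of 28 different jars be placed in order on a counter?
P(28,4) = 28!/(28-4)! = 491400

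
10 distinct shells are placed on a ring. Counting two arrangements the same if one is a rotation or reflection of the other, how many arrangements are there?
(10-1)!/2 = 362880/2 = 181440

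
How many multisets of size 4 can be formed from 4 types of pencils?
C(4+4-1, 4-1) = C(7, 3) = 35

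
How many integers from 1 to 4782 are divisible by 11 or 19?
⌊4782/11⌋ + ⌊4782/19⌋ - ⌊4782/209⌋ = 434 + 251 - 22 = 663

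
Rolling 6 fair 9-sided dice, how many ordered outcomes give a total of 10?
Coefficient of x^10 in (x + x² + ... + x^9)^6. By inclusion-exclusion on dice exceeding 9: Σ_j (-1)^j C(6,j)·C(10-1-9j, 5) = C(6,0)·C(9,5) = 1·126 = 126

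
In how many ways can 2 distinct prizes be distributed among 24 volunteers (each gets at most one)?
P(24,2) = 24!/(24-2)! = 552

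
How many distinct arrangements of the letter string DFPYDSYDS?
9! / (3! × 2! × 1! × 1! × 2!) = 15120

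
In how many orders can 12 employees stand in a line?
12! = 479001600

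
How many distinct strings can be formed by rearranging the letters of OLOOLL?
6! / (3! × 3!) = 20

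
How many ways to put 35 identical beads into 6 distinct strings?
C(35+6-1, 6-1) = C(40, 5) = 658008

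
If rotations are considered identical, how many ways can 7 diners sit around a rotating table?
Circular: fix one position, arrange the rest. (7-1)! = 720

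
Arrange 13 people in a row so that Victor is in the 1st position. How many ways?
Fix one position: (13-1)! = 479001600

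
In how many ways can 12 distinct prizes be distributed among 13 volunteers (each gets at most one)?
P(13,12) = 13!/(13-12)! = 6227020800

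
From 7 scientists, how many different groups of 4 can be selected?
C(7,4) = 7!/(4!×3!) = 35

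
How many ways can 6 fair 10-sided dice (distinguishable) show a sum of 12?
Coefficient of x^12 in (x + x² + ... + x^10)^6. By inclusion-exclusion on dice exceeding 10: Σ_j (-1)^j C(6,j)·C(12-1-10j, 5) = C(6,0)·C(11,5) = 1·462 = 462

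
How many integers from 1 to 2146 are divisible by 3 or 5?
⌊2146/3⌋ + ⌊2146/5⌋ - ⌊2146/15⌋ = 715 + 429 - 143 = 1001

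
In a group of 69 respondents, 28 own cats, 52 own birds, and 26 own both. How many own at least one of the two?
|A∪B| = |A| + |B| - |A∩B| = 28 + 52 - 26 = 54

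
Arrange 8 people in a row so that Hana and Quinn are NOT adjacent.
Total - adjacent = 8! - (8-1)!×2 = 40320 - 10080 = 30240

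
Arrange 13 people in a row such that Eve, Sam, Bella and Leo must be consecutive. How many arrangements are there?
Treat the 4 as one block: (13-4+1)! × 4! = 3628800 × 24 = 87091200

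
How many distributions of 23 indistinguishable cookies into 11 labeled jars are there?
C(23+11-1, 11-1) = C(33, 10) = 92561040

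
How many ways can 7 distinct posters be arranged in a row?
7! = 5040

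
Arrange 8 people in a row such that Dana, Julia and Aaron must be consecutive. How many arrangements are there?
Treat the 3 as one block: (8-3+1)! × 3! = 720 × 6 = 4320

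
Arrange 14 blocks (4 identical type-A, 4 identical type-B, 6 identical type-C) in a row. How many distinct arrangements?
14! / (4! × 4! × 6!) = 210210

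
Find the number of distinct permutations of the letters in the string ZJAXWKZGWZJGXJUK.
16! / (2! × 1! × 3! × 2! × 3! × 2! × 1! × 2!) = 36324288000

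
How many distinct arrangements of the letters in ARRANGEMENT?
11! / (2! × 2! × 2! × 1! × 2! × 1! × 1!) = 2494800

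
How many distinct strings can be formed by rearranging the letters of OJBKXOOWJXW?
11! / (2! × 2! × 1! × 2! × 3! × 1!) = 831600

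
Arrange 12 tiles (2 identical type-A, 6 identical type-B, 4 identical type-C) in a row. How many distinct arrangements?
12! / (2! × 6! × 4!) = 13860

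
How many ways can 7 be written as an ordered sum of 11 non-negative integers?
C(7+11-1, 11-1) = C(17, 10) = 19448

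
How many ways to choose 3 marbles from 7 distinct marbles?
C(7,3) = 7!/(3!×4!) = 35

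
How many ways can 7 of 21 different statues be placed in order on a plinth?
P(21,7) = 21!/(21-7)! = 586051200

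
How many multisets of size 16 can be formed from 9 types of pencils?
C(16+9-1, 9-1) = C(24, 8) = 735471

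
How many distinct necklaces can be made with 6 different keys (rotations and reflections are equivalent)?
(6-1)!/2 = 120/2 = 60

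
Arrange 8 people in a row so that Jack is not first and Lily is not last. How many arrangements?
By inclusion-exclusion: 8! - 2×(8-1)! + (8-2)! = 40320 - 10080 + 720 = 30960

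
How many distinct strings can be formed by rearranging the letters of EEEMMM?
6! / (3! × 3!) = 20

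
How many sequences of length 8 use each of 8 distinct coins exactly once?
8! = 40320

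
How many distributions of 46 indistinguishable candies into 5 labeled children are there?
C(46+5-1, 5-1) = C(50, 4) = 230300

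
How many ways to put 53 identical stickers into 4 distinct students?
C(53+4-1, 4-1) = C(56, 3) = 27720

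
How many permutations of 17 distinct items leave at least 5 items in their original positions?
Exactly j fixed points: C(17,j)·!(17-j); sum over j ≥ 5 (derangement numbers via !m = (m-1)·(!(m-1) + !(m-2)): !0..!12 = 1, 0, 1, 2, 9, 44, 265, 1854, 14833, 133496, 1334961, 14684570, 176214841). Σ_{j=5}^{17} C(17,j)·!(17-j) = C(17,5)·!12 + C(17,6)·!11 + C(17,7)·!10 + C(17,8)·!9 + C(17,9)·!8 + C(17,10)·!7 + C(17,11)·!6 + C(17,12)·!5 + C(17,13)·!4 + C(17,14)·!3 + C(17,15)·!2 + C(17,16)·!1 + C(17,17)·!0 = 6188·176214841 + 12376·14684570 + 19448·1334961 + 24310·133496 + 24310·14833 + 19448·1854 + 12376·265 + 6188·44 + 2380·9 + 680·2 + 136·1 + 17·0 + 1·1 = 1301761505367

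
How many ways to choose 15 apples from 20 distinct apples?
C(20,15) = 20!/(15!×5!) = 15504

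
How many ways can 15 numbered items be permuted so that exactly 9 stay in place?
Choose the 9 fixed points C(15,9) = 5005, derange the rest: !6 = Σ_{j=0}^{6} (-1)^j·6!/j! = 720 - 720 + 360 - 120 + 30 - 6 + 1 = 265. Product = 5005 × 265 = 1326325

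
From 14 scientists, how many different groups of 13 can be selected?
C(14,13) = 14!/(13!×1!) = 14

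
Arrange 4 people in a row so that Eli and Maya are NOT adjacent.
Total - adjacent = 4! - (4-1)!×2 = 24 - 12 = 12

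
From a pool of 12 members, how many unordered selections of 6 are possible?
C(12,6) = 12!/(6!×6!) = 924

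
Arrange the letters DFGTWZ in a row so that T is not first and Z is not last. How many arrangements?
By inclusion-exclusion: 6! - 2×(6-1)! + (6-2)! = 720 - 240 + 24 = 504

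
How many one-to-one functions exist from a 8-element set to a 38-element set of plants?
P(38,8) = 38!/(38-8)! = 1971788797440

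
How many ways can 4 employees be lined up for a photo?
4! = 24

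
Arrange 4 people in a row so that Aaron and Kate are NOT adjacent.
Total - adjacent = 4! - (4-1)!×2 = 24 - 12 = 12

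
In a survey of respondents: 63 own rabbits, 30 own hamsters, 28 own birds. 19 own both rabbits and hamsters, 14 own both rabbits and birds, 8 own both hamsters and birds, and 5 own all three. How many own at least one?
|A∪B∪C| = 63+30+28-19-14-8+5 = 85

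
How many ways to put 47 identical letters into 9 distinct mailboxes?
C(47+9-1, 9-1) = C(55, 8) = 1217566350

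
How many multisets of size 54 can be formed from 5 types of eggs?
C(54+5-1, 5-1) = C(58, 4) = 424270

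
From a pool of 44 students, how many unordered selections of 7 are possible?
C(44,7) = 44!/(7!×37!) = 38320568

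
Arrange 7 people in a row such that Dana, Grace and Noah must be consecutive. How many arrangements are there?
Treat the 3 as one block: (7-3+1)! × 3! = 120 × 6 = 720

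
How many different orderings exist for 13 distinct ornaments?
13! = 6227020800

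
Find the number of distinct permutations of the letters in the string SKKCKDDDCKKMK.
13! / (1! × 2! × 6! × 3! × 1!) = 720720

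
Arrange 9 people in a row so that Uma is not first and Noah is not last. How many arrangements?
By inclusion-exclusion: 9! - 2×(9-1)! + (9-2)! = 362880 - 80640 + 5040 = 287280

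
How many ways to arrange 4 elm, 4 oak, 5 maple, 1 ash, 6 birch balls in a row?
20! / (4! × 4! × 5! × 1! × 6!) = 48886437600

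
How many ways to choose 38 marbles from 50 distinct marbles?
C(50,38) = 50!/(38!×12!) = 121399651100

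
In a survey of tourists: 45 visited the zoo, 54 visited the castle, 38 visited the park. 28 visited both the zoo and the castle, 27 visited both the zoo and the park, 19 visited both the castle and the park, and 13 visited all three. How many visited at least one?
|A∪B∪C| = 45+54+38-28-27-19+13 = 76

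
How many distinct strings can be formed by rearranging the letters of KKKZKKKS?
8! / (6! × 1! × 1!) = 56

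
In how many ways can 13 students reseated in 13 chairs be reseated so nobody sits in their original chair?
!13 = Σ_{j=0}^{13} (-1)^j·13!/j! = 6227020800 - 6227020800 + 3113510400 - 1037836800 + 259459200 - 51891840 + 8648640 - 1235520 + 154440 - 17160 + 1716 - 156 + 13 - 1 = 2290792932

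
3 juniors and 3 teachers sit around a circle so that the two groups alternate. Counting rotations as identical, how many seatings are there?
Fix one of the juniors: (3-1)! ways for the remaining juniors, × 3! ways for the teachers = 2 × 6 = 12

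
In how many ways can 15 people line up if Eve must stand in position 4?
Fix one position: (15-1)! = 87178291200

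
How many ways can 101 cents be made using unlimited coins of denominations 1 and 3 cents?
Coefficient of x^101 in 1/(1-x^1) · 1/(1-x^3). Use j coins of 3 for j = 0..⌊101/3⌋ = 33, the rest in 1s: 33 + 1 = 34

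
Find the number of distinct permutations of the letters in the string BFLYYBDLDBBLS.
13! / (2! × 3! × 1! × 2! × 1! × 4!) = 10810800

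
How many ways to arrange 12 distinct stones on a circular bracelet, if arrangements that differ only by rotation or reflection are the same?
(12-1)!/2 = 39916800/2 = 19958400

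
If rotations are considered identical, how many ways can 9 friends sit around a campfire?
Circular: fix one position, arrange the rest. (9-1)! = 40320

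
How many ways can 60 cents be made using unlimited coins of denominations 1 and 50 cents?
Coefficient of x^60 in 1/(1-x^1) · 1/(1-x^50). Use j coins of 50 for j = 0..⌊60/50⌋ = 1, the rest in 1s: 1 + 1 = 2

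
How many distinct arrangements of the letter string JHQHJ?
5! / (2! × 2! × 1!) = 30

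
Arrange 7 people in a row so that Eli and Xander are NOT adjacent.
Total - adjacent = 7! - (7-1)!×2 = 5040 - 1440 = 3600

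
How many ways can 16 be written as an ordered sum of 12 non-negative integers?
C(16+12-1, 12-1) = C(27, 11) = 13037895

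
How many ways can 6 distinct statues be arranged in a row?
6! = 720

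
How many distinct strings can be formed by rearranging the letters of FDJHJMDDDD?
10! / (5! × 1! × 2! × 1! × 1!) = 15120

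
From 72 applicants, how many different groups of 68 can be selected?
C(72,68) = 72!/(68!×4!) = 1028790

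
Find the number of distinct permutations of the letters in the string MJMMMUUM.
8! / (1! × 2! × 5!) = 168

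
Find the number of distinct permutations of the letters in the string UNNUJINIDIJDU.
13! / (2! × 2! × 3! × 3! × 3!) = 7207200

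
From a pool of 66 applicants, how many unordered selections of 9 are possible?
C(66,9) = 66!/(9!×57!) = 37014131440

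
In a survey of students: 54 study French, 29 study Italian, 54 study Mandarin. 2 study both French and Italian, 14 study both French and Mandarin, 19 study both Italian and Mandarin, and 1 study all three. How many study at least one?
|A∪B∪C| = 54+29+54-2-14-19+1 = 103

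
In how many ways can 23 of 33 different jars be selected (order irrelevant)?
C(33,23) = 33!/(23!×10!) = 92561040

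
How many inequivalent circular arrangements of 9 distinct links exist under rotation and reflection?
(9-1)!/2 = 40320/2 = 20160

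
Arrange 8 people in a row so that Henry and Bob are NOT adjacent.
Total - adjacent = 8! - (8-1)!×2 = 40320 - 10080 = 30240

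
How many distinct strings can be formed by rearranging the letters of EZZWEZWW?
8! / (2! × 3! × 3!) = 560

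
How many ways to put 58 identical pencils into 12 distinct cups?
C(58+12-1, 12-1) = C(69, 11) = 1823810410032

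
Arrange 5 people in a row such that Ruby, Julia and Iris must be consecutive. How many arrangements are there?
Treat the 3 as one block: (5-3+1)! × 3! = 6 × 6 = 36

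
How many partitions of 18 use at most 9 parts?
By conjugation, equals partitions of 18 into parts ≤ 9. Let r_j(i) = number of partitions of i into parts ≤ j, for i = 0..18. r_1(i) = 1 for all i; r_j(i) = r_{j-1}(i) + r_j(i-j). Rows j = 2..9: ≤2: 1 1 2 2 3 3 4 4 5 5 6 6 7 7 8 8 9 9 10; ≤3: 1 1 2 3 4 5 7 8 10 12 14 16 19 21 24 27 30 33 37; ≤4: 1 1 2 3 5 6 9 11 15 18 23 27 34 39 47 54 64 72 84; ≤5: 1 1 2 3 5 7 10 13 18 23 30 37 47 57 70 84 101 119 141; ≤6: 1 1 2 3 5 7 11 14 20 26 35 44 58 71 90 110 136 163 199; ≤7: 1 1 2 3 5 7 11 15 21 28 38 49 65 82 105 131 164 201 248; ≤8: 1 1 2 3 5 7 11 15 22 29 40 52 70 89 116 146 186 230 288; ≤9: 1 1 2 3 5 7 11 15 22 30 41 54 73 94 123 157 201 252 318. r_9(18) = 318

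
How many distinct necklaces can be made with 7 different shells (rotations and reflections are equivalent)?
(7-1)!/2 = 720/2 = 360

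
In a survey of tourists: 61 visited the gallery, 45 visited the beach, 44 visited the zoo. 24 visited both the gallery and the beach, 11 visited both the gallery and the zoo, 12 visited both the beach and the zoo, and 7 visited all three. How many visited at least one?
|A∪B∪C| = 61+45+44-24-11-12+7 = 110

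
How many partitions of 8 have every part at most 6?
Let r_j(i) = number of partitions of i into parts ≤ j, for i = 0..8. r_1(i) = 1 for all i; r_j(i) = r_{j-1}(i) + r_j(i-j). Rows j = 2..6: ≤2: 1 1 2 2 3 3 4 4 5; ≤3: 1 1 2 3 4 5 7 8 10; ≤4: 1 1 2 3 5 6 9 11 15; ≤5: 1 1 2 3 5 7 10 13 18; ≤6: 1 1 2 3 5 7 11 14 20. r_6(8) = 20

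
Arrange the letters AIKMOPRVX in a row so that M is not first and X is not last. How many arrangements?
By inclusion-exclusion: 9! - 2×(9-1)! + (9-2)! = 362880 - 80640 + 5040 = 287280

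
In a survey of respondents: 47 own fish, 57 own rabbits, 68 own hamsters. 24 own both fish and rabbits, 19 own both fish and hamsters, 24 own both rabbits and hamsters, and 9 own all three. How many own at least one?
|A∪B∪C| = 47+57+68-24-19-24+9 = 114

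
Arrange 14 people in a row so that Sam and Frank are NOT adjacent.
Total - adjacent = 14! - (14-1)!×2 = 87178291200 - 12454041600 = 74724249600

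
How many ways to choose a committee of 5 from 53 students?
C(53,5) = 53!/(5!×48!) = 2869685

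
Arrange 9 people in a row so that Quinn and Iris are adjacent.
Treat as block: (9-1)! × 2! = 40320 × 2 = 80640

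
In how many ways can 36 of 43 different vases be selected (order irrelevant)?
C(43,36) = 43!/(36!×7!) = 32224114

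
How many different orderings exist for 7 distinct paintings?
7! = 5040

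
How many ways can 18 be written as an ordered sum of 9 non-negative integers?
C(18+9-1, 9-1) = C(26, 8) = 1562275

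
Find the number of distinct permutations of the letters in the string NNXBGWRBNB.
10! / (1! × 1! × 1! × 3! × 1! × 3!) = 100800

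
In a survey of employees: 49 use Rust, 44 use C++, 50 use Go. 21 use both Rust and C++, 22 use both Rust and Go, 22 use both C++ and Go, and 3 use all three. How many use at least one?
|A∪B∪C| = 49+44+50-21-22-22+3 = 81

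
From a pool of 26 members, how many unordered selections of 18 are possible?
C(26,18) = 26!/(18!×8!) = 1562275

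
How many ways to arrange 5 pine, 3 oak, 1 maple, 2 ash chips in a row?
11! / (5! × 3! × 1! × 2!) = 27720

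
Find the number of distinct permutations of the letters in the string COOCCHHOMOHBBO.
14! / (3! × 5! × 1! × 3! × 2!) = 10090080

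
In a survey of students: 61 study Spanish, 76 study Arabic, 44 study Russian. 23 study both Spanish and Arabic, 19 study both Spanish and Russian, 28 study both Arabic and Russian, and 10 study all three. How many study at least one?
|A∪B∪C| = 61+76+44-23-19-28+10 = 121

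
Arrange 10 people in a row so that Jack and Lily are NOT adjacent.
Total - adjacent = 10! - (10-1)!×2 = 3628800 - 725760 = 2903040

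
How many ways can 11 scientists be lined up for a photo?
11! = 39916800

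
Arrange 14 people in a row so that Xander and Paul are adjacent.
Treat as block: (14-1)! × 2! = 6227020800 × 2 = 12454041600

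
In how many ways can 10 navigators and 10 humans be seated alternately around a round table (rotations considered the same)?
Fix one of the navigators: (10-1)! ways for the remaining navigators, × 10! ways for the humans = 362880 × 3628800 = 1316818944000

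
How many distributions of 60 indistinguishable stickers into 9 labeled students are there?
C(60+9-1, 9-1) = C(68, 8) = 7392009768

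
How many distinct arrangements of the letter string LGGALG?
6! / (1! × 3! × 2!) = 60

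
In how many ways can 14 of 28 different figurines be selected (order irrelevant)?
C(28,14) = 28!/(14!×14!) = 40116600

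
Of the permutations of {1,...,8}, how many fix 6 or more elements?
Exactly j fixed points: C(8,j)·!(8-j); sum over j ≥ 6 (derangement numbers via !m = (m-1)·(!(m-1) + !(m-2)): !0..!2 = 1, 0, 1). Σ_{j=6}^{8} C(8,j)·!(8-j) = C(8,6)·!2 + C(8,7)·!1 + C(8,8)·!0 = 28·1 + 8·0 + 1·1 = 29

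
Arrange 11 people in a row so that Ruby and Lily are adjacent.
Treat as block: (11-1)! × 2! = 3628800 × 2 = 7257600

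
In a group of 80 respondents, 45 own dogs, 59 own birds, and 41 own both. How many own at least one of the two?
|A∪B| = |A| + |B| - |A∩B| = 45 + 59 - 41 = 63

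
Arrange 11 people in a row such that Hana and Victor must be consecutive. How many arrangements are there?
Treat the 2 as one block: (11-2+1)! × 2! = 3628800 × 2 = 7257600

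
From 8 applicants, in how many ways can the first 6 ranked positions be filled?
P(8,6) = 8!/(8-6)! = 20160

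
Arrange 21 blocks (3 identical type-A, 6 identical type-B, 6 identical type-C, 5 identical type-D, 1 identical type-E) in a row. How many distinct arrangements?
21! / (3! × 6! × 6! × 5! × 1!) = 136882025280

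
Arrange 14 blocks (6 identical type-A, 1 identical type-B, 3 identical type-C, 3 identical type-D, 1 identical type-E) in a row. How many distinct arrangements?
14! / (6! × 1! × 3! × 3! × 1!) = 3363360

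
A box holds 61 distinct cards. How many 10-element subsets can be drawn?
C(61,10) = 61!/(10!×51!) = 90177170226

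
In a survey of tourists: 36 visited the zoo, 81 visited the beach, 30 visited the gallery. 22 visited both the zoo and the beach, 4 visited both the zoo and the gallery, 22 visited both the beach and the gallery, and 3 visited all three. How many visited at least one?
|A∪B∪C| = 36+81+30-22-4-22+3 = 102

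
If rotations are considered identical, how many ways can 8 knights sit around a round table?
Circular: fix one position, arrange the rest. (8-1)! = 5040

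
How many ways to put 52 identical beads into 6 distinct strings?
C(52+6-1, 6-1) = C(57, 5) = 4187106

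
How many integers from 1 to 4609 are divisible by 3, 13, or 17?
⌊4609/3⌋+⌊4609/13⌋+⌊4609/17⌋ - ⌊4609/39⌋-⌊4609/51⌋-⌊4609/221⌋ + ⌊4609/663⌋ = 1536+354+271 - 118-90-20 + 6 = 1939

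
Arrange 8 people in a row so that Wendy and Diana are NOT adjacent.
Total - adjacent = 8! - (8-1)!×2 = 40320 - 10080 = 30240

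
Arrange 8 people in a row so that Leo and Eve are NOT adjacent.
Total - adjacent = 8! - (8-1)!×2 = 40320 - 10080 = 30240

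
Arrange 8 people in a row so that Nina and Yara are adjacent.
Treat as block: (8-1)! × 2! = 5040 × 2 = 10080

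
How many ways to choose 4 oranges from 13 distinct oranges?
C(13,4) = 13!/(4!×9!) = 715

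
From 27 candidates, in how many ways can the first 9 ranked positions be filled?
P(27,9) = 27!/(27-9)! = 1700755056000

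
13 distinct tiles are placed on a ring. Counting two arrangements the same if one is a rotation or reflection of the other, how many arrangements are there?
(13-1)!/2 = 479001600/2 = 239500800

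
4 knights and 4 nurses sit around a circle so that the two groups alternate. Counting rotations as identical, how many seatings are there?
Fix one of the knights: (4-1)! ways for the remaining knights, × 4! ways for the nurses = 6 × 24 = 144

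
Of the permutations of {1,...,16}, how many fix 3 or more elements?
Exactly j fixed points: C(16,j)·!(16-j); sum over j ≥ 3 (derangement numbers via !m = (m-1)·(!(m-1) + !(m-2)): !0..!13 = 1, 0, 1, 2, 9, 44, 265, 1854, 14833, 133496, 1334961, 14684570, 176214841, 2290792932). Σ_{j=3}^{16} C(16,j)·!(16-j) = C(16,3)·!13 + C(16,4)·!12 + C(16,5)·!11 + C(16,6)·!10 + C(16,7)·!9 + C(16,8)·!8 + C(16,9)·!7 + C(16,10)·!6 + C(16,11)·!5 + C(16,12)·!4 + C(16,13)·!3 + C(16,14)·!2 + C(16,15)·!1 + C(16,16)·!0 = 560·2290792932 + 1820·176214841 + 4368·14684570 + 8008·1334961 + 11440·133496 + 12870·14833 + 11440·1854 + 8008·265 + 4368·44 + 1820·9 + 560·2 + 120·1 + 16·0 + 1·1 = 1680129258631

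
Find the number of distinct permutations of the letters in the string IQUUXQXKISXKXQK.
15! / (3! × 1! × 2! × 2! × 3! × 4!) = 378378000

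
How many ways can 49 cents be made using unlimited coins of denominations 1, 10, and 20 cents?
Coefficient of x^49 in 1/(1-x^1) · 1/(1-x^10) · 1/(1-x^20). Case on j = number of 20-cent coins (j = 0..2); remainder r = 49 - 20j is made from {1,10} in ⌊r/10⌋+1 ways. r = 49, 29, 9 → 5 + 3 + 1 = 9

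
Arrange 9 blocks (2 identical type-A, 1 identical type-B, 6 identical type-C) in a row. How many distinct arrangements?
9! / (2! × 1! × 6!) = 252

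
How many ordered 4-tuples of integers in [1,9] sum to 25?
Coefficient of x^25 in (x + x² + ... + x^9)^4. By inclusion-exclusion on dice exceeding 9: Σ_j (-1)^j C(4,j)·C(25-1-9j, 3) = C(4,0)·C(24,3) - C(4,1)·C(15,3) + C(4,2)·C(6,3) = 1·2024 - 4·455 + 6·20 = 324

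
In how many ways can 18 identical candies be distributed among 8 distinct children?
C(18+8-1, 8-1) = C(25, 7) = 480700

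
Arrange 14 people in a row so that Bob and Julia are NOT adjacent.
Total - adjacent = 14! - (14-1)!×2 = 87178291200 - 12454041600 = 74724249600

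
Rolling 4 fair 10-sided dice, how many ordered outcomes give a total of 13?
Coefficient of x^13 in (x + x² + ... + x^10)^4. By inclusion-exclusion on dice exceeding 10: Σ_j (-1)^j C(4,j)·C(13-1-10j, 3) = C(4,0)·C(12,3) = 1·220 = 220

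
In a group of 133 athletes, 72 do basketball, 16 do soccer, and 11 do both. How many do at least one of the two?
|A∪B| = |A| + |B| - |A∩B| = 72 + 16 - 11 = 77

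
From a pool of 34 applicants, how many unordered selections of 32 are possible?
C(34,32) = 34!/(32!×2!) = 561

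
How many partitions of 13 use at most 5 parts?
By conjugation, equals partitions of 13 into parts ≤ 5. Let r_j(i) = number of partitions of i into parts ≤ j, for i = 0..13. r_1(i) = 1 for all i; r_j(i) = r_{j-1}(i) + r_j(i-j). Rows j = 2..5: ≤2: 1 1 2 2 3 3 4 4 5 5 6 6 7 7; ≤3: 1 1 2 3 4 5 7 8 10 12 14 16 19 21; ≤4: 1 1 2 3 5 6 9 11 15 18 23 27 34 39; ≤5: 1 1 2 3 5 7 10 13 18 23 30 37 47 57. r_5(13) = 57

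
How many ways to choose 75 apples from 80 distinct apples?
C(80,75) = 80!/(75!×5!) = 24040016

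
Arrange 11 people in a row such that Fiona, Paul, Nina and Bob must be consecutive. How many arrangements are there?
Treat the 4 as one block: (11-4+1)! × 4! = 40320 × 24 = 967680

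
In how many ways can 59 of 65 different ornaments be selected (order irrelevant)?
C(65,59) = 65!/(59!×6!) = 82598880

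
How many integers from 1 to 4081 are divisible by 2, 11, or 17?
⌊4081/2⌋+⌊4081/11⌋+⌊4081/17⌋ - ⌊4081/22⌋-⌊4081/34⌋-⌊4081/187⌋ + ⌊4081/374⌋ = 2040+371+240 - 185-120-21 + 10 = 2335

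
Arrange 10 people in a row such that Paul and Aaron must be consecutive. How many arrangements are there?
Treat the 2 as one block: (10-2+1)! × 2! = 362880 × 2 = 725760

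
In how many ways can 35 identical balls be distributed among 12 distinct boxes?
C(35+12-1, 12-1) = C(46, 11) = 13340783196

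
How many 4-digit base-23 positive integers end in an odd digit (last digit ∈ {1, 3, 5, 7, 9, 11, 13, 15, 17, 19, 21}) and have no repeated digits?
Last∈{1,3,5,7,9,11,13,15,17,19,21}. Last=0: 0. Last nonzero: 11×21×P(21,2) = 97020. Total = 97020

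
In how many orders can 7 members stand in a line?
7! = 5040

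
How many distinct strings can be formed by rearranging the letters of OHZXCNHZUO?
10! / (1! × 1! × 1! × 2! × 2! × 2! × 1!) = 453600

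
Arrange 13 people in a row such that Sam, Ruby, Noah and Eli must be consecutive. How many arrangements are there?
Treat the 4 as one block: (13-4+1)! × 4! = 3628800 × 24 = 87091200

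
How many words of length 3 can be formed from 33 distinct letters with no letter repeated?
P(33,3) = 33!/(33-3)! = 32736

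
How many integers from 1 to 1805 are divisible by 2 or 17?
⌊1805/2⌋ + ⌊1805/17⌋ - ⌊1805/34⌋ = 902 + 106 - 53 = 955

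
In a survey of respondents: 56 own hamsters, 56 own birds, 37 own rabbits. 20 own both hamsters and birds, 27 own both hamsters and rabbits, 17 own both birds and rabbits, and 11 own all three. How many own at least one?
|A∪B∪C| = 56+56+37-20-27-17+11 = 96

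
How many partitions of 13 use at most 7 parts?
By conjugation, equals partitions of 13 into parts ≤ 7. Let r_j(i) = number of partitions of i into parts ≤ j, for i = 0..13. r_1(i) = 1 for all i; r_j(i) = r_{j-1}(i) + r_j(i-j). Rows j = 2..7: ≤2: 1 1 2 2 3 3 4 4 5 5 6 6 7 7; ≤3: 1 1 2 3 4 5 7 8 10 12 14 16 19 21; ≤4: 1 1 2 3 5 6 9 11 15 18 23 27 34 39; ≤5: 1 1 2 3 5 7 10 13 18 23 30 37 47 57; ≤6: 1 1 2 3 5 7 11 14 20 26 35 44 58 71; ≤7: 1 1 2 3 5 7 11 15 21 28 38 49 65 82. r_7(13) = 82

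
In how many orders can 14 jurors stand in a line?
14! = 87178291200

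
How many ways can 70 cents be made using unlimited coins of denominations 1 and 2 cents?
Coefficient of x^70 in 1/(1-x^1) · 1/(1-x^2). Use j coins of 2 for j = 0..⌊70/2⌋ = 35, the rest in 1s: 35 + 1 = 36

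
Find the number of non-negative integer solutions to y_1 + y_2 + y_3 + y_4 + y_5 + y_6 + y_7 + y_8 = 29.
C(29+8-1, 8-1) = C(36, 7) = 8347680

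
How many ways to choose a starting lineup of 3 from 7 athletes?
C(7,3) = 7!/(3!×4!) = 35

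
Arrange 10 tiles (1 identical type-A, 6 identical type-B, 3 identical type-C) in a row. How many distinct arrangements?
10! / (1! × 6! × 3!) = 840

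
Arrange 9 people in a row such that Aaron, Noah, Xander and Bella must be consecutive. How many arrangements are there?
Treat the 4 as one block: (9-4+1)! × 4! = 720 × 24 = 17280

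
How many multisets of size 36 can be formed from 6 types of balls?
C(36+6-1, 6-1) = C(41, 5) = 749398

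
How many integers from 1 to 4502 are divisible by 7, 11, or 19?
⌊4502/7⌋+⌊4502/11⌋+⌊4502/19⌋ - ⌊4502/77⌋-⌊4502/133⌋-⌊4502/209⌋ + ⌊4502/1463⌋ = 643+409+236 - 58-33-21 + 3 = 1179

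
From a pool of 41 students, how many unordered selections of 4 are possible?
C(41,4) = 41!/(4!×37!) = 101270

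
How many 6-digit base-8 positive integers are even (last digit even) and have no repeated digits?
Last∈{0,2,4,6}. Last=0: 2520. Last nonzero: 3×6×P(6,4) = 6480. Total = 9000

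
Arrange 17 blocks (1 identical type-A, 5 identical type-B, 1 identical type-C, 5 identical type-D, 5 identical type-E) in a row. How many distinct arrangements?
17! / (1! × 5! × 1! × 5! × 5!) = 205837632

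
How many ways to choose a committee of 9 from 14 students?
C(14,9) = 14!/(9!×5!) = 2002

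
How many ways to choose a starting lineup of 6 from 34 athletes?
C(34,6) = 34!/(6!×28!) = 1344904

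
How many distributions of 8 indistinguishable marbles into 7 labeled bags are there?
C(8+7-1, 7-1) = C(14, 6) = 3003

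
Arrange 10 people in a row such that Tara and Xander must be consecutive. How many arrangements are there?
Treat the 2 as one block: (10-2+1)! × 2! = 362880 × 2 = 725760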